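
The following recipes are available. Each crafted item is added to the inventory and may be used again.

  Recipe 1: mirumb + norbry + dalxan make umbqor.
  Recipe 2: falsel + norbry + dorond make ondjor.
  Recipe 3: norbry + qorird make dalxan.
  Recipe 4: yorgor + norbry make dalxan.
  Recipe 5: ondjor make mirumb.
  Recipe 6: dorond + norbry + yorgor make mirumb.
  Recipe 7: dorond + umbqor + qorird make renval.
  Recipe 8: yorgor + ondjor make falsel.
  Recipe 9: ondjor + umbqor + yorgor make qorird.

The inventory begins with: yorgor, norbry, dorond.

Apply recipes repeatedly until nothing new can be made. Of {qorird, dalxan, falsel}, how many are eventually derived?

Using Recipe 4, yorgor and norbry make dalxan.
qorird would need ondjor, umbqor, and yorgor (Recipe 9), but ondjor is never obtained.
dalxan: reached.
falsel would need yorgor and ondjor (Recipe 8), but ondjor is never obtained.
Reached: dalxan — 1 of the 3.

1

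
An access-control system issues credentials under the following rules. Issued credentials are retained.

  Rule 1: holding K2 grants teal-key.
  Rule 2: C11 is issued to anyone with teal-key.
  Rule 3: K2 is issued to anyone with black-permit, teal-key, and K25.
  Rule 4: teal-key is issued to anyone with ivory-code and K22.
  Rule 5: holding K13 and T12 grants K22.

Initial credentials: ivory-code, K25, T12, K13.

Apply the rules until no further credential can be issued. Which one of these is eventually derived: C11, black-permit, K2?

C11

Holding K13 and T12 grants K22 (Rule 5).
Holding ivory-code and K22 grants teal-key (Rule 4).
Holding teal-key grants C11 (Rule 2).
K2 would need black-permit, teal-key, and K25 (Rule 3), but black-permit is never granted. No rule produces black-permit, and it is not given.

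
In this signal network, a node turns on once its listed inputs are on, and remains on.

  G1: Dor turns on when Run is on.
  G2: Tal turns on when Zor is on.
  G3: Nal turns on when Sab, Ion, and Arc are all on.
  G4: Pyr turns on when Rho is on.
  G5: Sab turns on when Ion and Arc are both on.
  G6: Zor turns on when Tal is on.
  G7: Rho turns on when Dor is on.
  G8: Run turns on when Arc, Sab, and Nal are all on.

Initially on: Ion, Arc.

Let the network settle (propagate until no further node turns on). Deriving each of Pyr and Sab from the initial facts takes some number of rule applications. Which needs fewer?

Sab: Ion and Arc are on, so Sab turns on (G5). [1 rule application]
Pyr: Ion and Arc are on, so Sab turns on (G5). G3: Sab, Ion, and Arc on → Nal on. G8: Arc, Sab, and Nal on → Run on. G1: Run on → Dor on. G7: Dor on → Rho on. Rho is on, so Pyr turns on (G4). [6 rule applications]
Sab needs fewer.

Sab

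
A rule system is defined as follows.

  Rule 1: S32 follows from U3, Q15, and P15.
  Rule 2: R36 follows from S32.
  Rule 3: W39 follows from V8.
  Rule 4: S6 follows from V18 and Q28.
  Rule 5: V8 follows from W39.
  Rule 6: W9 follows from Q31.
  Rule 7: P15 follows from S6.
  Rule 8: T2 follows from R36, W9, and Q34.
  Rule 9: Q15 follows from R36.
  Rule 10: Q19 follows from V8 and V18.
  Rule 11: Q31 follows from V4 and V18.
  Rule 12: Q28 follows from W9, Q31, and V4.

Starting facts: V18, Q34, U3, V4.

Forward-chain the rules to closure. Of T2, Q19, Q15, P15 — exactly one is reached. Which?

From V4 and V18, Rule 11 gives Q31.
Q31 holds, so W9 follows (Rule 6).
W9, Q31, and V4 hold, so Q28 follows (Rule 12).
From V18 and Q28, Rule 4 gives S6.
From S6, Rule 7 gives P15.
Q19 would need V8 and V18 (Rule 10), but V8 is never established. Q15 would need R36 (Rule 9), but R36 is never established. T2 would need R36, W9, and Q34 (Rule 8), but R36 is never established.

P15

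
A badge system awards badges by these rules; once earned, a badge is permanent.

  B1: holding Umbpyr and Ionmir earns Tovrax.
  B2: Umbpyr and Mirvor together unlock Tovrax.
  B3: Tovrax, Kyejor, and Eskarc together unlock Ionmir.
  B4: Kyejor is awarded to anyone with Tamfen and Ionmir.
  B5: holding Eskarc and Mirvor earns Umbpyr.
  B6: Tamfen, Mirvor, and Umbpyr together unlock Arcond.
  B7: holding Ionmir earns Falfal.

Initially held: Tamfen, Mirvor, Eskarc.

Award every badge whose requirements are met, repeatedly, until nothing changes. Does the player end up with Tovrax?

With Eskarc and Mirvor, Umbpyr is earned (B5).
With Umbpyr and Mirvor, Tovrax is earned (B2).

Yes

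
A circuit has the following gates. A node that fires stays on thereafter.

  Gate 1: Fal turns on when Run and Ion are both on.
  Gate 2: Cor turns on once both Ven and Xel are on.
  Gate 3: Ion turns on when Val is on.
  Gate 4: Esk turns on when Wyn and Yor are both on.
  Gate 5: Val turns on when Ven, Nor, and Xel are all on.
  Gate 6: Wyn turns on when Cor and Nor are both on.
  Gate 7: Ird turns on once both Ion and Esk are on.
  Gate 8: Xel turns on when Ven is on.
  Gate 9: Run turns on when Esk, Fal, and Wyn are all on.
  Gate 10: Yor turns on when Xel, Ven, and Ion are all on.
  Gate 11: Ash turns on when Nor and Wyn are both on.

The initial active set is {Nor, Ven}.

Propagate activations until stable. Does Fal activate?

Fal would need Run and Ion (Gate 1), but Run never turns on.

No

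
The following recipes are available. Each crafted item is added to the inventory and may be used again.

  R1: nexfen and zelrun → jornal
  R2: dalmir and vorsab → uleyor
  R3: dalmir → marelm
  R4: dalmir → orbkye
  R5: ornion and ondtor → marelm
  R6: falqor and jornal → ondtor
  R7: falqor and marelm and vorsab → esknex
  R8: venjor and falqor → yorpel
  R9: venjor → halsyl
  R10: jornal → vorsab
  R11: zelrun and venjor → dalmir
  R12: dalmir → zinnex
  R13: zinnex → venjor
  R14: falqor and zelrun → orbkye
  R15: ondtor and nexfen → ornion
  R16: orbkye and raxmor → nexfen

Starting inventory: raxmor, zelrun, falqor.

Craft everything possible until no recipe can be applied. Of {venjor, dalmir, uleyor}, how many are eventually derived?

0

venjor would need zinnex (R13), but zinnex is never obtained.
dalmir would need zelrun and venjor (R11), but venjor is never obtained.
uleyor would need dalmir and vorsab (R2), but dalmir is never obtained.
None of the 3 are reached.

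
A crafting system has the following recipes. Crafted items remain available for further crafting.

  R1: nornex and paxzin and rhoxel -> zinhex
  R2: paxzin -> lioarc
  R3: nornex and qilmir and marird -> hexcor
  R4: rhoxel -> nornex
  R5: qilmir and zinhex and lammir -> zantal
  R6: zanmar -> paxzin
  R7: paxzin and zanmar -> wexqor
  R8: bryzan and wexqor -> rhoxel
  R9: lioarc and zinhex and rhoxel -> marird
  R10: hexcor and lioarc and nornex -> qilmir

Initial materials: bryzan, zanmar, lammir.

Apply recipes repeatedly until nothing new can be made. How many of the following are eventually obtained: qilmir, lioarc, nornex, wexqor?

Using R6, zanmar makes paxzin.
Using R2, paxzin makes lioarc.
Using R7, paxzin and zanmar make wexqor.
bryzan and wexqor -> rhoxel (R8).
Using R4, rhoxel makes nornex.
qilmir would need hexcor, lioarc, and nornex (R10), but hexcor is never obtained.
lioarc: reached.
nornex: reached.
wexqor: reached.
Reached: lioarc, nornex, and wexqor — 3 of the 4.

3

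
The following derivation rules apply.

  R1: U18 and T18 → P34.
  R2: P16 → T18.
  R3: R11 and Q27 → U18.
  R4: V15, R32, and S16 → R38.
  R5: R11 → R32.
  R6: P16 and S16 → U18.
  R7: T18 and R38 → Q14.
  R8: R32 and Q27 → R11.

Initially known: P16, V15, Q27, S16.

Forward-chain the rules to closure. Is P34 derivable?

Yes

P16 holds, so T18 follows (R2).
From P16 and S16, R6 gives U18.
From U18 and T18, R1 gives P34.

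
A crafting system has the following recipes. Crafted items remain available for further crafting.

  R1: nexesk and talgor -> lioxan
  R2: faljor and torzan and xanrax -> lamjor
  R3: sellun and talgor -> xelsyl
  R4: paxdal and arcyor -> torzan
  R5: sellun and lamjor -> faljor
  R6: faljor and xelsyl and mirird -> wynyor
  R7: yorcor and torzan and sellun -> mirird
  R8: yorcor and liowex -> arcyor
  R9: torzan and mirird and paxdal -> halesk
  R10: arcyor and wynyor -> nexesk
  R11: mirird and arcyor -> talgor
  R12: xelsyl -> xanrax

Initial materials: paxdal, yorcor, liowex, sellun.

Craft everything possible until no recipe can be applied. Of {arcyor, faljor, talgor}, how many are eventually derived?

2

Using R8, yorcor and liowex make arcyor.
Using R4, paxdal and arcyor make torzan.
yorcor and torzan and sellun -> mirird (R7).
Using R11, mirird and arcyor make talgor.
arcyor: reached.
faljor would need sellun and lamjor (R5), but lamjor is never obtained.
talgor: reached.
Reached: arcyor and talgor — 2 of the 3.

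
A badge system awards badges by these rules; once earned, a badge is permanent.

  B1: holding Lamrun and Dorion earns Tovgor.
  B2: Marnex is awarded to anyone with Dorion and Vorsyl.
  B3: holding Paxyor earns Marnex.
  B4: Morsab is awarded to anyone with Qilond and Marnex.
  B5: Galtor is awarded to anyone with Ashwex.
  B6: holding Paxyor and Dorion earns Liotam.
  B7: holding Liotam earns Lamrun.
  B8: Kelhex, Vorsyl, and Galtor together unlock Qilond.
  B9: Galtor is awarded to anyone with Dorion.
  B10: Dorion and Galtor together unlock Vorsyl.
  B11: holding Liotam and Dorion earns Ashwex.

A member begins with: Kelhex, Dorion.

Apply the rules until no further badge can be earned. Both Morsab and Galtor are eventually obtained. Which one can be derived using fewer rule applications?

Galtor: With Dorion, Galtor is earned (B9). [1 rule application]
Morsab: With Dorion, Galtor is earned (B9). With Dorion and Galtor, Vorsyl is earned (B10). With Kelhex, Vorsyl, and Galtor, Qilond is earned (B8). With Dorion and Vorsyl, Marnex is earned (B2). With Qilond and Marnex, Morsab is earned (B4). [5 rule applications]
Galtor needs fewer.

Galtor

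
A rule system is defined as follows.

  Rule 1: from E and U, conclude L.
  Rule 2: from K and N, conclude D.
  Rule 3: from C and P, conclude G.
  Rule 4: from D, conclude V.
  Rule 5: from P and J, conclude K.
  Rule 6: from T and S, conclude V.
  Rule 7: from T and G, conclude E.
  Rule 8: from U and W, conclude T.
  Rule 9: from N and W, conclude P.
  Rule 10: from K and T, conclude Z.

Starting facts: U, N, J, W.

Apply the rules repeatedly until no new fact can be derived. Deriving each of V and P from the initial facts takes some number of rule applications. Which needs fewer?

P: N and W hold, so P follows (Rule 9). [1 rule application]
V: N and W hold, so P follows (Rule 9). From P and J, Rule 5 gives K. K and N hold, so D follows (Rule 2). D holds, so V follows (Rule 4). [4 rule applications]
P needs fewer.

P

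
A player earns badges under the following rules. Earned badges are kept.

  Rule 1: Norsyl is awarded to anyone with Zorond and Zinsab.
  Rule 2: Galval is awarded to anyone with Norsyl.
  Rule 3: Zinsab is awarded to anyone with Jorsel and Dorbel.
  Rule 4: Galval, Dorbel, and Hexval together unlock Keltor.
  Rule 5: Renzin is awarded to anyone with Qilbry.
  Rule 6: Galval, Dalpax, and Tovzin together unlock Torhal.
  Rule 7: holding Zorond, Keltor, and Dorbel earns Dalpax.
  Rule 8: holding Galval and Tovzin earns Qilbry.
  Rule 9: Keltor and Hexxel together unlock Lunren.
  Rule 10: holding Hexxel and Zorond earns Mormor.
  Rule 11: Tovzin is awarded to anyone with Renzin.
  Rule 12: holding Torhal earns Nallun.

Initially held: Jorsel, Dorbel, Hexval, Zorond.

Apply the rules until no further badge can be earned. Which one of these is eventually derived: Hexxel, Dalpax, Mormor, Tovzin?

With Jorsel and Dorbel, Zinsab is earned (Rule 3).
With Zorond and Zinsab, Norsyl is earned (Rule 1).
With Norsyl, Galval is earned (Rule 2).
With Galval, Dorbel, and Hexval, Keltor is earned (Rule 4).
With Zorond, Keltor, and Dorbel, Dalpax is earned (Rule 7).
Mormor would need Hexxel and Zorond (Rule 10), but Hexxel is never earned. No rule produces Hexxel, and it is not given. Tovzin would need Renzin (Rule 11), but Renzin is never earned.

Dalpax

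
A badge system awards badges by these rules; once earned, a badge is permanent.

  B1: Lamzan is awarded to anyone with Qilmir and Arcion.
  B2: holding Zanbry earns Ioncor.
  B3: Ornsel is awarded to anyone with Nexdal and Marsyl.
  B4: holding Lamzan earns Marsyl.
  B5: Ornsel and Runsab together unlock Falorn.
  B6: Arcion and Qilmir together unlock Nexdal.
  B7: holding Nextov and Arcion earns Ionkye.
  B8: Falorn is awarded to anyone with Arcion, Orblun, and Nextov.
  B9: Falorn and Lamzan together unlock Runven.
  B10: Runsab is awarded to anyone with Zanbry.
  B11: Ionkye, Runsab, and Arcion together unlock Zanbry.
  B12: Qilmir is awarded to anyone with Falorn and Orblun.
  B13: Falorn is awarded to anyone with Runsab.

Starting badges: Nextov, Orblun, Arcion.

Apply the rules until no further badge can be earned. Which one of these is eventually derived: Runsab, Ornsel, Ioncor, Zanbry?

With Arcion, Orblun, and Nextov, Falorn is earned (B8).
With Falorn and Orblun, Qilmir is earned (B12).
With Qilmir and Arcion, Lamzan is earned (B1).
With Arcion and Qilmir, Nexdal is earned (B6).
With Lamzan, Marsyl is earned (B4).
With Nexdal and Marsyl, Ornsel is earned (B3).
Runsab would need Zanbry (B10), but Zanbry is never earned. Ioncor would need Zanbry (B2), but Zanbry is never earned. Zanbry would need Ionkye, Runsab, and Arcion (B11), but Runsab is never earned.

Ornsel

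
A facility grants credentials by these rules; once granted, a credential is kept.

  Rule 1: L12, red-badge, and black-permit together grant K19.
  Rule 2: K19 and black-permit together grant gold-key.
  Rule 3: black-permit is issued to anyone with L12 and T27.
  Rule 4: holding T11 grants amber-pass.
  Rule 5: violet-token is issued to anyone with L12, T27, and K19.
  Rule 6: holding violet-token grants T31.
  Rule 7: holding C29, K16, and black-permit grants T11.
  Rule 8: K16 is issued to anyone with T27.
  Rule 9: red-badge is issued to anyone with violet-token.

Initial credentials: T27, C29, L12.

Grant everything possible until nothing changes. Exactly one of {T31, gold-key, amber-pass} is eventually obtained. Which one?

amber-pass

Holding L12 and T27 grants black-permit (Rule 3).
Holding T27 grants K16 (Rule 8).
Holding C29, K16, and black-permit grants T11 (Rule 7).
Holding T11 grants amber-pass (Rule 4).
gold-key would need K19 and black-permit (Rule 2), but K19 is never granted. T31 would need violet-token (Rule 6), but violet-token is never granted.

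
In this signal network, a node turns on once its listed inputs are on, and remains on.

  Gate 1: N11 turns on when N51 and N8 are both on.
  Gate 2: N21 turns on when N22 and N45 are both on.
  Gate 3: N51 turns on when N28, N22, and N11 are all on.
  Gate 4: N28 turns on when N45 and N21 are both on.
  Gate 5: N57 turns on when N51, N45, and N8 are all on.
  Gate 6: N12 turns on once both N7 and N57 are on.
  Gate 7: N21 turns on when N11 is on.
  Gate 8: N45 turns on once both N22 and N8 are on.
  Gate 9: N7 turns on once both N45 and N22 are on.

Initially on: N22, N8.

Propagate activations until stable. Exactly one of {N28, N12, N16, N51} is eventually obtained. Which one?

N28

N22 and N8 are on, so N45 turns on (Gate 8).
Gate 2: N22 and N45 on → N21 on.
N45 and N21 are on, so N28 turns on (Gate 4).
N51 would need N28, N22, and N11 (Gate 3), but N11 never turns on. No rule produces N16, and it is not given. N12 would need N7 and N57 (Gate 6), but N57 never turns on.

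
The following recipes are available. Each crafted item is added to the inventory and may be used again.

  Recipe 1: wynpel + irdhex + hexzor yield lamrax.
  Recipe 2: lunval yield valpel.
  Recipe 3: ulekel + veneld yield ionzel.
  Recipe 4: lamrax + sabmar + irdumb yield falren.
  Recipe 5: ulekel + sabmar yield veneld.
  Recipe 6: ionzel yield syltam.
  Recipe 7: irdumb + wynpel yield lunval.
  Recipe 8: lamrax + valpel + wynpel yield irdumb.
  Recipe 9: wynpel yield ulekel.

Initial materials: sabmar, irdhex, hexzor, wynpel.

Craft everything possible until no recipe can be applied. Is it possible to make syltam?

wynpel → ulekel (Recipe 9).
Using Recipe 5, ulekel and sabmar make veneld.
ulekel + veneld → ionzel (Recipe 3).
Using Recipe 6, ionzel makes syltam.

Yes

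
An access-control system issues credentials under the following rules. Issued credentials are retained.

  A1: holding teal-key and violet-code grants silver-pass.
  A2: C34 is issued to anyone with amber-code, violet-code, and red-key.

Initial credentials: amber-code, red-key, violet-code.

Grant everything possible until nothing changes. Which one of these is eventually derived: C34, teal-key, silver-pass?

Holding amber-code, violet-code, and red-key grants C34 (A2).
No rule produces teal-key, and it is not given. silver-pass would need teal-key and violet-code (A1), but teal-key is never granted.

C34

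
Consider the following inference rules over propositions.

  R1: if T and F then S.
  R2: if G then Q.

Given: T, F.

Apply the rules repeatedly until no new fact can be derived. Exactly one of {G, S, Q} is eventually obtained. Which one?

T and F hold, so S follows (R1).
No rule produces G, and it is not given. Q would need G (R2), but G is never established.

S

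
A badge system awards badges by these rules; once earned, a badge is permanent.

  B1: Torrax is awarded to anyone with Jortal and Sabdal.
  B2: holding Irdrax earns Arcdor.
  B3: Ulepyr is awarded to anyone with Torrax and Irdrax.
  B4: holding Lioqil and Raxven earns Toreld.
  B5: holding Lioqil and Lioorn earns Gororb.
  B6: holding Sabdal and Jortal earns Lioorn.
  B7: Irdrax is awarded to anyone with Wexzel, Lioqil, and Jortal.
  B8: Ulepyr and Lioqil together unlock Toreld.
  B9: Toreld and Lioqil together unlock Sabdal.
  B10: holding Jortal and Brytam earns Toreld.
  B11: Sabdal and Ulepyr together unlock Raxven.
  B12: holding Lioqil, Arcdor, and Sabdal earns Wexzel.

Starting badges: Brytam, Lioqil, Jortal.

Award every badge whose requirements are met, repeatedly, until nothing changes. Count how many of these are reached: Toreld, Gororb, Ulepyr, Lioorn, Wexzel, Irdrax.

3

With Jortal and Brytam, Toreld is earned (B10).
With Toreld and Lioqil, Sabdal is earned (B9).
With Sabdal and Jortal, Lioorn is earned (B6).
With Lioqil and Lioorn, Gororb is earned (B5).
Toreld: reached.
Gororb: reached.
Ulepyr would need Torrax and Irdrax (B3), but Irdrax is never earned.
Lioorn: reached.
Wexzel would need Lioqil, Arcdor, and Sabdal (B12), but Arcdor is never earned.
Irdrax would need Wexzel, Lioqil, and Jortal (B7), but Wexzel is never earned.
Reached: Toreld, Gororb, and Lioorn — 3 of the 6.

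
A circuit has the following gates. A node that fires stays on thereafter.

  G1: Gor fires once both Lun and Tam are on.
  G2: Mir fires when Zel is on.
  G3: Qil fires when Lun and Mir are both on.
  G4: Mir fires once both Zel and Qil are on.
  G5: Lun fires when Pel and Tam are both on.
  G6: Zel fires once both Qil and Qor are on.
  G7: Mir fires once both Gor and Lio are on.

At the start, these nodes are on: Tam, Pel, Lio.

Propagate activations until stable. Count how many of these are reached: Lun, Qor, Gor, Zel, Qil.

G5: Pel and Tam on → Lun on.
Lun and Tam are on, so Gor fires (G1).
Gor and Lio are on, so Mir fires (G7).
Lun and Mir are on, so Qil fires (G3).
Lun: reached.
No rule produces Qor, and it is not given.
Gor: reached.
Zel would need Qil and Qor (G6), but Qor never turns on.
Qil: reached.
Reached: Lun, Gor, and Qil — 3 of the 5.

3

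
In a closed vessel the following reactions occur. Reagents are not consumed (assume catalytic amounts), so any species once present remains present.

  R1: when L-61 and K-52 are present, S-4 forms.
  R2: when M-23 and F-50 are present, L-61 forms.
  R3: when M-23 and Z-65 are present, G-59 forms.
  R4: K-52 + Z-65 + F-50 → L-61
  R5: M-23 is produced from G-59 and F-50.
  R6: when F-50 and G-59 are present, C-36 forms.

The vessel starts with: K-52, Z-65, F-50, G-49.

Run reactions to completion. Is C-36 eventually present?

C-36 would need F-50 and G-59 (R6), but G-59 never forms.

No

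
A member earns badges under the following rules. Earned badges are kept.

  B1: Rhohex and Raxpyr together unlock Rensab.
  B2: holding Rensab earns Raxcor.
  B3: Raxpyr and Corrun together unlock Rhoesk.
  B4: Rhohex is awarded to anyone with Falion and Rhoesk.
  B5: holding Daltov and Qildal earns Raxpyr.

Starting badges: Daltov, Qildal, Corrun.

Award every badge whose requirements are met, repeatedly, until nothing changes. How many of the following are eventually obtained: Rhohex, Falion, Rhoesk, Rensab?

1

With Daltov and Qildal, Raxpyr is earned (B5).
With Raxpyr and Corrun, Rhoesk is earned (B3).
Rhohex would need Falion and Rhoesk (B4), but Falion is never earned.
No rule produces Falion, and it is not given.
Rhoesk: reached.
Rensab would need Rhohex and Raxpyr (B1), but Rhohex is never earned.
Reached: Rhoesk — 1 of the 4.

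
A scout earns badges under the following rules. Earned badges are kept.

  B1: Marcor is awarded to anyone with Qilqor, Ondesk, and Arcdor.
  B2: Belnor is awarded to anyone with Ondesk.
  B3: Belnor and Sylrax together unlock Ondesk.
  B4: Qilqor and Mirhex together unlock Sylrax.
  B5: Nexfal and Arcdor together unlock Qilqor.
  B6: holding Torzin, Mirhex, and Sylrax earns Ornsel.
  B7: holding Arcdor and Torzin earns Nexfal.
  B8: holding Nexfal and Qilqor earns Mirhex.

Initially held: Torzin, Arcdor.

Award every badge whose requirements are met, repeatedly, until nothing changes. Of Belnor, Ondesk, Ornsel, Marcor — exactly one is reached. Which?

Ornsel

With Arcdor and Torzin, Nexfal is earned (B7).
With Nexfal and Arcdor, Qilqor is earned (B5).
With Nexfal and Qilqor, Mirhex is earned (B8).
With Qilqor and Mirhex, Sylrax is earned (B4).
With Torzin, Mirhex, and Sylrax, Ornsel is earned (B6).
Marcor would need Qilqor, Ondesk, and Arcdor (B1), but Ondesk is never earned. Ondesk would need Belnor and Sylrax (B3), but Belnor is never earned. Belnor would need Ondesk (B2), but Ondesk is never earned.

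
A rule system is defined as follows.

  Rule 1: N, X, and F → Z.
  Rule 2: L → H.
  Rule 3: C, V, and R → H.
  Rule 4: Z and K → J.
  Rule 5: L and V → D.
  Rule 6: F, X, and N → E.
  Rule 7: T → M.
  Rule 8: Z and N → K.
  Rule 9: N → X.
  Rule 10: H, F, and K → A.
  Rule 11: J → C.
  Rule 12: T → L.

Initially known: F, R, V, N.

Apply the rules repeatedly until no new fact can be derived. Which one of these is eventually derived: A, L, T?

From N, Rule 9 gives X.
N, X, and F hold, so Z follows (Rule 1).
From Z and N, Rule 8 gives K.
Z and K hold, so J follows (Rule 4).
J holds, so C follows (Rule 11).
C, V, and R hold, so H follows (Rule 3).
H, F, and K hold, so A follows (Rule 10).
No rule produces T, and it is not given. L would need T (Rule 12), but T is never established.

A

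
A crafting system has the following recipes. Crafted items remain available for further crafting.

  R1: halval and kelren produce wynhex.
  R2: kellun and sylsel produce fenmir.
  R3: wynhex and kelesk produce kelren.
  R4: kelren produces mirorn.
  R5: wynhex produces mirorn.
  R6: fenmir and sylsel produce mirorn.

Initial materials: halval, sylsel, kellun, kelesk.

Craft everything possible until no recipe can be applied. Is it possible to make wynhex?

wynhex would need halval and kelren (R1), but kelren is never obtained.

No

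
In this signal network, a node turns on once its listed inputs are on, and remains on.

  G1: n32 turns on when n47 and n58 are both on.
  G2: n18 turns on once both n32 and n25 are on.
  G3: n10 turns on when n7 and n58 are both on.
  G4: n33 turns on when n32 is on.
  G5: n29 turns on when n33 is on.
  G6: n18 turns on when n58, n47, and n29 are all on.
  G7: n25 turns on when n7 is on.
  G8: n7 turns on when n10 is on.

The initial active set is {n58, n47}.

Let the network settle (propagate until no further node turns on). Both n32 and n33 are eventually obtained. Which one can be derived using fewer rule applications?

n32: G1: n47 and n58 on → n32 on. [1 rule application]
n33: G1: n47 and n58 on → n32 on. n32 is on, so n33 turns on (G4). [2 rule applications]
n32 needs fewer.

n32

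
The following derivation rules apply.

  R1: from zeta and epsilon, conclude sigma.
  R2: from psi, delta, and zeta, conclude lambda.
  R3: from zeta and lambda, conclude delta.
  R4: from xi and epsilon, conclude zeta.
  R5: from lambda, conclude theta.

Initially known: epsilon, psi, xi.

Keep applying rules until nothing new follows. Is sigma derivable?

Yes

xi and epsilon hold, so zeta follows (R4).
From zeta and epsilon, R1 gives sigma.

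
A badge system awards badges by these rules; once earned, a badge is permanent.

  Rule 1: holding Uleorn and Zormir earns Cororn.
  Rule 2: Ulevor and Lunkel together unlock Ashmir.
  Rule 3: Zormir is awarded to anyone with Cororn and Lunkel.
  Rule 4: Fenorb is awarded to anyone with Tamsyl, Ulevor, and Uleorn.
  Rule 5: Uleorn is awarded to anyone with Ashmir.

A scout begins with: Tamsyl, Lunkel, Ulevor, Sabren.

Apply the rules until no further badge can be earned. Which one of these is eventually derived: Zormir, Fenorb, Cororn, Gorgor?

Fenorb

With Ulevor and Lunkel, Ashmir is earned (Rule 2).
With Ashmir, Uleorn is earned (Rule 5).
With Tamsyl, Ulevor, and Uleorn, Fenorb is earned (Rule 4).
Cororn would need Uleorn and Zormir (Rule 1), but Zormir is never earned. Zormir would need Cororn and Lunkel (Rule 3), but Cororn is never earned. No rule produces Gorgor, and it is not given.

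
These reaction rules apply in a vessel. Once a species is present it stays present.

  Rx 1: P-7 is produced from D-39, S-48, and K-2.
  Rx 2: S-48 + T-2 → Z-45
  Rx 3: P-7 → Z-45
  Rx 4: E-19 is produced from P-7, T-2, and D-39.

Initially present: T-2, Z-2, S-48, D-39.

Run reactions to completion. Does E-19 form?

No

E-19 would need P-7, T-2, and D-39 (Rx 4), but P-7 never forms.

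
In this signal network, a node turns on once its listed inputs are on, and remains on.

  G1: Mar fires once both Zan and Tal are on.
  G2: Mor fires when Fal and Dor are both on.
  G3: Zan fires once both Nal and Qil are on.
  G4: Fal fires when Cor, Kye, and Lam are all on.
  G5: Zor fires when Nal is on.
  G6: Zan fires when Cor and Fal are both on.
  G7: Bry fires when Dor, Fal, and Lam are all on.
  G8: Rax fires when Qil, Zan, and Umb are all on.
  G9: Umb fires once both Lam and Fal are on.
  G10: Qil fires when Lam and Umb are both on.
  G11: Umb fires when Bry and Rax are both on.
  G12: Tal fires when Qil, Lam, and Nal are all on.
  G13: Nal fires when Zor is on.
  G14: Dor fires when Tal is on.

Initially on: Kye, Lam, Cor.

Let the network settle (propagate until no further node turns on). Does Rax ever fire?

Cor, Kye, and Lam are on, so Fal fires (G4).
G9: Lam and Fal on → Umb on.
G6: Cor and Fal on → Zan on.
G10: Lam and Umb on → Qil on.
Qil, Zan, and Umb are on, so Rax fires (G8).

Yes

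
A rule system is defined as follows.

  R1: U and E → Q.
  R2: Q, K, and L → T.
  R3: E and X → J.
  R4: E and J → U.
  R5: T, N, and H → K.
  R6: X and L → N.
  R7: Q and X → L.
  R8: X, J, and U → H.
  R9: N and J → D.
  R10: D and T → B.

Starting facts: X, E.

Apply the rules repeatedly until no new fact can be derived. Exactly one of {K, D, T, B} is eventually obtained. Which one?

From E and X, R3 gives J.
From E and J, R4 gives U.
From U and E, R1 gives Q.
Q and X hold, so L follows (R7).
X and L hold, so N follows (R6).
N and J hold, so D follows (R9).
B would need D and T (R10), but T is never established. T would need Q, K, and L (R2), but K is never established. K would need T, N, and H (R5), but T is never established.

D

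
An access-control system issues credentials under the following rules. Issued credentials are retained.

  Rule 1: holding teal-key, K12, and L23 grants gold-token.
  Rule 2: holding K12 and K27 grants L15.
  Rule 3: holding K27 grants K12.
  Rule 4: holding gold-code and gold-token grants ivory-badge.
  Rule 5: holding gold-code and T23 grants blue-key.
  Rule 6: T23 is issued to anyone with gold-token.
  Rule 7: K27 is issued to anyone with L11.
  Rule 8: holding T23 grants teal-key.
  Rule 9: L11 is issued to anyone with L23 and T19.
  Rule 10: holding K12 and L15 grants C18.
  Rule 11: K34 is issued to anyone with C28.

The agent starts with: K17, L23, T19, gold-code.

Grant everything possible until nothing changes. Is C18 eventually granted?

Yes

Holding L23 and T19 grants L11 (Rule 9).
Holding L11 grants K27 (Rule 7).
Holding K27 grants K12 (Rule 3).
Holding K12 and K27 grants L15 (Rule 2).
Holding K12 and L15 grants C18 (Rule 10).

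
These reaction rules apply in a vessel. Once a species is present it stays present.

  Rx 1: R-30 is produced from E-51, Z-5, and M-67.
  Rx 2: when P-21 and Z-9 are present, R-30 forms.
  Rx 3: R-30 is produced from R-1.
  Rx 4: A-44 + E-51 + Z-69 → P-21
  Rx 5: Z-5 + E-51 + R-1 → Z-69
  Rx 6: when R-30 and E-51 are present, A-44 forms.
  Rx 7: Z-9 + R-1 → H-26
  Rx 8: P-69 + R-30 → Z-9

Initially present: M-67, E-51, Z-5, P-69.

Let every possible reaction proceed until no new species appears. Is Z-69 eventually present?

No

Z-69 would need Z-5, E-51, and R-1 (Rx 5), but R-1 never forms.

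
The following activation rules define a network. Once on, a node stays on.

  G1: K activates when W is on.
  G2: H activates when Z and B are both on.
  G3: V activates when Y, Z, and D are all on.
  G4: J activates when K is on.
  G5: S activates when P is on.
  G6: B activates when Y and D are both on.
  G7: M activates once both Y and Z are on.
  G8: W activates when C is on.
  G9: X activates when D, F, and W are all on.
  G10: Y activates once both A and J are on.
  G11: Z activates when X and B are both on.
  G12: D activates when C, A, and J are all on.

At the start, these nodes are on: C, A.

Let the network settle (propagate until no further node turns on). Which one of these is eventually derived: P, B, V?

G8: C on → W on.
G1: W on → K on.
G4: K on → J on.
G12: C, A, and J on → D on.
G10: A and J on → Y on.
G6: Y and D on → B on.
No rule produces P, and it is not given. V would need Y, Z, and D (G3), but Z never turns on.

B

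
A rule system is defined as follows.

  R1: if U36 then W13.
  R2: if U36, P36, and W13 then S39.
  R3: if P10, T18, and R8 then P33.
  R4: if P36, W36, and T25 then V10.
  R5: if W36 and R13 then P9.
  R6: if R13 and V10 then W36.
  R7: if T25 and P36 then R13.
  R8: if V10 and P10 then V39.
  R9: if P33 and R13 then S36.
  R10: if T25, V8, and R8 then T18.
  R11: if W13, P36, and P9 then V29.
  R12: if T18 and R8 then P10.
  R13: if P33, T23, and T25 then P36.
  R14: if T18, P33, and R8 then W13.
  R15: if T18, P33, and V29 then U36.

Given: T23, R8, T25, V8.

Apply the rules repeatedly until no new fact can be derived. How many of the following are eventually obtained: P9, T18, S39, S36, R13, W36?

T25, V8, and R8 hold, so T18 follows (R10).
T18 and R8 hold, so P10 follows (R12).
From P10, T18, and R8, R3 gives P33.
From P33, T23, and T25, R13 gives P36.
From T25 and P36, R7 gives R13.
P33 and R13 hold, so S36 follows (R9).
P9 would need W36 and R13 (R5), but W36 is never established.
T18: reached.
S39 would need U36, P36, and W13 (R2), but U36 is never established.
S36: reached.
R13: reached.
W36 would need R13 and V10 (R6), but V10 is never established.
Reached: T18, S36, and R13 — 3 of the 6.

3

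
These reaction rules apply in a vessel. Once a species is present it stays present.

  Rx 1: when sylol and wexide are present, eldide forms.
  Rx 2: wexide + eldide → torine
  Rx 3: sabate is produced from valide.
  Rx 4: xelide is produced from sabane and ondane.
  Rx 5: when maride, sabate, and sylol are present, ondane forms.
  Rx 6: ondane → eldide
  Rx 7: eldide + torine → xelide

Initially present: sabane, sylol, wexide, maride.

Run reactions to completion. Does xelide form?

Yes

sylol and wexide present → eldide forms (Rx 1).
wexide and eldide present → torine forms (Rx 2).
eldide and torine present → xelide forms (Rx 7).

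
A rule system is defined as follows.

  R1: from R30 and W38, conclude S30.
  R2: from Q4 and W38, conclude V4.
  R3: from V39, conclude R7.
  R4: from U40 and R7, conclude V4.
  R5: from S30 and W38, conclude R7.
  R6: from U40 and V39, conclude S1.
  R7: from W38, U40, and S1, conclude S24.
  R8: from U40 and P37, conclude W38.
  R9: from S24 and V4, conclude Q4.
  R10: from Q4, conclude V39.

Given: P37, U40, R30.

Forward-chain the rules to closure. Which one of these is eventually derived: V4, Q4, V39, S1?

V4

U40 and P37 hold, so W38 follows (R8).
R30 and W38 hold, so S30 follows (R1).
From S30 and W38, R5 gives R7.
From U40 and R7, R4 gives V4.
Q4 would need S24 and V4 (R9), but S24 is never established. V39 would need Q4 (R10), but Q4 is never established. S1 would need U40 and V39 (R6), but V39 is never established.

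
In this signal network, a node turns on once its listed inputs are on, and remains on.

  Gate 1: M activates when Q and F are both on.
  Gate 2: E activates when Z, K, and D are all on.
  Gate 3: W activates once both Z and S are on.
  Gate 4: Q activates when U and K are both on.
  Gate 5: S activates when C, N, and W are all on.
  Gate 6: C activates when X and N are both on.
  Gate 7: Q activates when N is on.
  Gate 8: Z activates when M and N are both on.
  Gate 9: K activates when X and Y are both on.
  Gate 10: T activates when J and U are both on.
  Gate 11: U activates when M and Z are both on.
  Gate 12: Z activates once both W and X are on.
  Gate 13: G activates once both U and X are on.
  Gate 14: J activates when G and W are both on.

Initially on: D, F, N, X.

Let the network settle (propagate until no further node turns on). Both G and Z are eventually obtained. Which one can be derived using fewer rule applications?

Z

Z: Gate 7: N on → Q on. Gate 1: Q and F on → M on. M and N are on, so Z activates (Gate 8). [3 rule applications]
G: N is on, so Q activates (Gate 7). Q and F are on, so M activates (Gate 1). Gate 8: M and N on → Z on. M and Z are on, so U activates (Gate 11). U and X are on, so G activates (Gate 13). [5 rule applications]
Z needs fewer.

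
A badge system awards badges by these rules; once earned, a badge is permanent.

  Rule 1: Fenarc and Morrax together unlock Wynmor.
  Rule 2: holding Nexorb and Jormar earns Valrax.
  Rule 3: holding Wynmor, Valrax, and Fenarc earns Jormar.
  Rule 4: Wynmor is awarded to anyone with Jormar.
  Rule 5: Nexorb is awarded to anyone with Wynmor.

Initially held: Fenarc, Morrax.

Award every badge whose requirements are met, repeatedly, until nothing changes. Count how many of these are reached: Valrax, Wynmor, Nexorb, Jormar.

With Fenarc and Morrax, Wynmor is earned (Rule 1).
With Wynmor, Nexorb is earned (Rule 5).
Valrax would need Nexorb and Jormar (Rule 2), but Jormar is never earned.
Wynmor: reached.
Nexorb: reached.
Jormar would need Wynmor, Valrax, and Fenarc (Rule 3), but Valrax is never earned.
Reached: Wynmor and Nexorb — 2 of the 4.

2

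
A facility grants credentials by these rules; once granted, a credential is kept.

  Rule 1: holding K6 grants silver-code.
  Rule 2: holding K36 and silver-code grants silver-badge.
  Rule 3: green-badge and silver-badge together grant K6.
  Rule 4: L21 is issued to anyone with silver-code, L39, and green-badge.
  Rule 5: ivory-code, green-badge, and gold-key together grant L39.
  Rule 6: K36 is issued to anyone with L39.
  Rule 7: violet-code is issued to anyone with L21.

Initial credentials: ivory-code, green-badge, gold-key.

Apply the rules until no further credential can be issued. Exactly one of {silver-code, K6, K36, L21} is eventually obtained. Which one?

K36

Holding ivory-code, green-badge, and gold-key grants L39 (Rule 5).
Holding L39 grants K36 (Rule 6).
silver-code would need K6 (Rule 1), but K6 is never granted. L21 would need silver-code, L39, and green-badge (Rule 4), but silver-code is never granted. K6 would need green-badge and silver-badge (Rule 3), but silver-badge is never granted.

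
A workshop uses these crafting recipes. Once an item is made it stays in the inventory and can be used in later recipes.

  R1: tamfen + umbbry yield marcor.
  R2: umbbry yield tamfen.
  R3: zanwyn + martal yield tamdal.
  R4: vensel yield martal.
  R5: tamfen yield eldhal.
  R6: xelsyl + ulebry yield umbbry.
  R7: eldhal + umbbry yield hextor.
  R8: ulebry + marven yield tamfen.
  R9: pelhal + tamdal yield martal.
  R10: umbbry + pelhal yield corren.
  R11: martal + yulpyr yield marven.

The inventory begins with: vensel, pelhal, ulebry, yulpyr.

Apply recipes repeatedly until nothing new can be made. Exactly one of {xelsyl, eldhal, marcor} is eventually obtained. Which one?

vensel → martal (R4).
Using R11, martal and yulpyr make marven.
Using R8, ulebry and marven make tamfen.
Using R5, tamfen makes eldhal.
No rule produces xelsyl, and it is not given. marcor would need tamfen and umbbry (R1), but umbbry is never obtained.

eldhal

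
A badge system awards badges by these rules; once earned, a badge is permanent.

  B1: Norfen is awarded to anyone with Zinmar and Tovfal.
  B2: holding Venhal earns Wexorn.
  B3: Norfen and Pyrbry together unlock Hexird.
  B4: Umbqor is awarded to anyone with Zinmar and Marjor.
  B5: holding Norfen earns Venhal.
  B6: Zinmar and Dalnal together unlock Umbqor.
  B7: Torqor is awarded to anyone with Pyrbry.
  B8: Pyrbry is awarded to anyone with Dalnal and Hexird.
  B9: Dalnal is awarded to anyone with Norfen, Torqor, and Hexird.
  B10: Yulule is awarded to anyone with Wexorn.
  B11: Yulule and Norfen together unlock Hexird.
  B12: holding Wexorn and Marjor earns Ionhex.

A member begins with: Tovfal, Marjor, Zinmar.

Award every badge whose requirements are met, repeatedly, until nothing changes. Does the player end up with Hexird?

With Zinmar and Tovfal, Norfen is earned (B1).
With Norfen, Venhal is earned (B5).
With Venhal, Wexorn is earned (B2).
With Wexorn, Yulule is earned (B10).
With Yulule and Norfen, Hexird is earned (B11).

Yes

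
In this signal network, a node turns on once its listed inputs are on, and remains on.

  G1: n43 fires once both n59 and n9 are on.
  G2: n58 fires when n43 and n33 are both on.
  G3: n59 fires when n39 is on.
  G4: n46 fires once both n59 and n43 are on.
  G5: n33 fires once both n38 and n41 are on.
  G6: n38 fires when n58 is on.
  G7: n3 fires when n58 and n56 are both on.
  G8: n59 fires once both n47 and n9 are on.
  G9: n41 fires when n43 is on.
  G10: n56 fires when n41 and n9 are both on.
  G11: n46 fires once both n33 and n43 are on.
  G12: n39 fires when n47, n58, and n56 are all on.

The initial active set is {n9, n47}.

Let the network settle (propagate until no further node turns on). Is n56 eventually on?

G8: n47 and n9 on → n59 on.
n59 and n9 are on, so n43 fires (G1).
G9: n43 on → n41 on.
G10: n41 and n9 on → n56 on.

Yes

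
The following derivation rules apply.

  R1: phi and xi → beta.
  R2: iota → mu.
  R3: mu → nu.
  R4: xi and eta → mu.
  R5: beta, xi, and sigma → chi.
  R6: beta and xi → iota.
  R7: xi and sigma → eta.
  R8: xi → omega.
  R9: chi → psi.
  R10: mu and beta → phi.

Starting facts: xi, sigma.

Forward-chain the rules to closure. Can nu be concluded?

Yes

xi and sigma hold, so eta follows (R7).
xi and eta hold, so mu follows (R4).
From mu, R3 gives nu.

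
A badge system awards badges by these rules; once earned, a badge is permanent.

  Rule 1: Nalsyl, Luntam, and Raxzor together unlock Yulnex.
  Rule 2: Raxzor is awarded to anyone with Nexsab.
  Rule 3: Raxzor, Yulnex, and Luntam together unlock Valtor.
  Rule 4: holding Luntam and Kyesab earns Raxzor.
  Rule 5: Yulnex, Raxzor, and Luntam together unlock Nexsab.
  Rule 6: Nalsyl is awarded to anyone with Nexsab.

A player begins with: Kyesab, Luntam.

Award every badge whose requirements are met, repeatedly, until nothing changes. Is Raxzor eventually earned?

Yes

With Luntam and Kyesab, Raxzor is earned (Rule 4).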